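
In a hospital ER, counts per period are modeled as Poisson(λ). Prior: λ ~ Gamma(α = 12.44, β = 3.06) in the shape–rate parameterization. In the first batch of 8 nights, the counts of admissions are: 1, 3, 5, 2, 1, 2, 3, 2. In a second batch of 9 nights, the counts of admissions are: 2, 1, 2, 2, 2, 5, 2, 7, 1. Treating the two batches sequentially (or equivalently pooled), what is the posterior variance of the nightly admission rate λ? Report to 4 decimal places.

With a Gamma(shape α, rate β) prior, the Poisson likelihood is conjugate: the posterior is Gamma(α + ΣXᵢ, β + n).
Batch 1: sum of counts S = 19 over n = 8 nights.
After batch 1: Gamma(α+S, β+n) = Gamma(12.44+19, 3.06+8) = Gamma(31.44, 11.06).
Batch 2: sum of counts S = 24 over n = 9 nights.
After batch 2: Gamma(α+S, β+n) = Gamma(31.44+24, 11.06+9) = Gamma(55.44, 20.06).
Var = α/β² = 55.44/20.06² = 0.1378.

0.1378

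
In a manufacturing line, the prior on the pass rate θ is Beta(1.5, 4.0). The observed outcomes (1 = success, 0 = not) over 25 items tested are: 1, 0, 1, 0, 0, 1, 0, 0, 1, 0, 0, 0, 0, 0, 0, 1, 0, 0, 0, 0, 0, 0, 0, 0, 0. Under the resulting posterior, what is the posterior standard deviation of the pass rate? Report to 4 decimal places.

The Beta prior is conjugate to a Binomial/Bernoulli likelihood; the update adds successes to α and failures to β.
Posterior: Beta(α+k, β+n−k) = Beta(1.5+5, 4.0+20) = Beta(6.5, 24.0).
Var = αβ/((α+β)²(α+β+1)) = 6.5·24.0/(30.5²·31.5) = 0.00532371; SD = √0.00532371 = 0.0730.

0.0730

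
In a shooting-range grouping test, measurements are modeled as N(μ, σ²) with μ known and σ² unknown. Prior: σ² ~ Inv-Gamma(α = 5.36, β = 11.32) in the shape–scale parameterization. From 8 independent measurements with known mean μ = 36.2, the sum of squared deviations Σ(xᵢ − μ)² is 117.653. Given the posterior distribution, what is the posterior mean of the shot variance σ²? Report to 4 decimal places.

8.3907

With known mean μ and an Inverse-Gamma(α, β) prior on σ², the Normal likelihood is conjugate: posterior is Inv-Gamma(α + n/2, β + Σ(xᵢ−μ)²/2).
Posterior: Inv-Gamma(5.36 + 8/2, 11.32 + 117.653/2) = Inv-Gamma(9.36, 70.1465).
E[σ²|data] = β/(α−1) = 70.1465/8.36 = 8.3907.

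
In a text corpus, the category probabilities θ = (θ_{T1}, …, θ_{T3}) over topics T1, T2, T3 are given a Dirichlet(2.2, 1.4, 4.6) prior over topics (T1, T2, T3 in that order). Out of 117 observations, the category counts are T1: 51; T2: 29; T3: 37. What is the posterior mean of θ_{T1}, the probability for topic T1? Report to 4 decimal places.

0.4249

The Dirichlet prior is conjugate to the Multinomial likelihood: each posterior αⱼ = prior αⱼ + observed count nⱼ.
Posterior concentration: (53.2, 30.4, 41.6), total = 125.2.
E[θ_{T1}|data] = α_{T1}/Σα = 53.2/125.2 = 0.4249.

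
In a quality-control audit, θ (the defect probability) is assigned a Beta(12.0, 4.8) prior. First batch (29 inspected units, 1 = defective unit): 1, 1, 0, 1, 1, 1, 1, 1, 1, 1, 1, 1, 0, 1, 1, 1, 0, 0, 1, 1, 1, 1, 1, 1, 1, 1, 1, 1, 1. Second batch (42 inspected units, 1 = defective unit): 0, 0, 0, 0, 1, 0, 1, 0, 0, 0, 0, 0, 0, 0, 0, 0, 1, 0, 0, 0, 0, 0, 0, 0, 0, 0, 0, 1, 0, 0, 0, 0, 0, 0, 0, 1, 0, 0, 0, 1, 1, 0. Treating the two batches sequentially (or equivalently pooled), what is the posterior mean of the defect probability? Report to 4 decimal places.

The Beta prior is conjugate to a Binomial/Bernoulli likelihood; the update adds successes to α and failures to β.
After batch 1: Beta(12.0+25, 4.8+4) = Beta(37.0, 8.8).
After batch 2: Beta(37.0+7, 8.8+35) = Beta(44.0, 43.8).
Posterior mean = α/(α+β) = 44.0/87.8 = 0.5011.

0.5011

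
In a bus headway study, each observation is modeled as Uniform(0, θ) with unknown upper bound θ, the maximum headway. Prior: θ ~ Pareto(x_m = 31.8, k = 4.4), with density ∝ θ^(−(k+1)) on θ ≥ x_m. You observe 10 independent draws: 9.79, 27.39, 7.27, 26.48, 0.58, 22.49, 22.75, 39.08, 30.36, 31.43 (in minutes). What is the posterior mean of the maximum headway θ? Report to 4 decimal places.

A Pareto(scale x_m, shape k) prior on the upper bound θ of Uniform(0, θ) is conjugate: posterior is Pareto(max(x_m, max xᵢ), k + n).
Sample maximum = 39.08; prior scale x_m = 31.8 → posterior scale = max = 39.08.
Posterior shape = 4.4 + 10 = 14.4.
E[θ|data] = k·x_m/(k−1) = 14.4·39.08/13.4 = 41.9964.

41.9964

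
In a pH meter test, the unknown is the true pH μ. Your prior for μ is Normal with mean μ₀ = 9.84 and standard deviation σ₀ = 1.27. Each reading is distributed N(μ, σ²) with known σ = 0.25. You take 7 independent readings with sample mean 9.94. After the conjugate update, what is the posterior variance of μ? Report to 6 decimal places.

For Normal data with known variance σ², a Normal(μ₀, σ₀²) prior on μ is conjugate. Posterior precision = 1/σ₀² + n/σ²; posterior mean is the precision-weighted average of μ₀ and x̄.
σ₀² = 1.27² = 1.6129, σ² = 0.25² = 0.0625; σ² + n·σ₀² = 0.0625 + 7·1.6129 = 11.3528.
Posterior precision = 1/σ₀² + n/σ² = 1/1.6129 + 7/0.0625 = (σ² + n·σ₀²)/(σ₀²σ²) = 11.3528/(1.6129·0.0625); posterior variance σₙ² = σ₀²σ²/(σ² + n·σ₀²) = 1.6129·0.0625/11.3528 = 0.008879.

0.008879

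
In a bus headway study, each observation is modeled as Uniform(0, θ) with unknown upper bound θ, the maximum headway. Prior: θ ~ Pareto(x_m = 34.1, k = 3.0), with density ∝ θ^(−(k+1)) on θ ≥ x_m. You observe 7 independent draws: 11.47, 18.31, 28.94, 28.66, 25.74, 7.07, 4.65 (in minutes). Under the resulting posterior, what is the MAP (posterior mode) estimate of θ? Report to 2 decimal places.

A Pareto(scale x_m, shape k) prior on the upper bound θ of Uniform(0, θ) is conjugate: posterior is Pareto(max(x_m, max xᵢ), k + n).
Sample maximum = 28.94; prior scale x_m = 34.1 → posterior scale = max = 34.10.
Posterior shape = 3.0 + 7 = 10.0.
The Pareto density is decreasing on [x_m, ∞), so the mode is x_m = 34.10.

34.10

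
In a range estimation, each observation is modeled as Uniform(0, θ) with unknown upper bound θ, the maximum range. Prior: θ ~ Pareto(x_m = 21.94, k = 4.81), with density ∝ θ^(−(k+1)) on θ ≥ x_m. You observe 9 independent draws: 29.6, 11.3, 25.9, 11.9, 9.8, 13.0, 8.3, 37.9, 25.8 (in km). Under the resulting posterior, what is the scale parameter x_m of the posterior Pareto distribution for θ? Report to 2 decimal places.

37.90

A Pareto(scale x_m, shape k) prior on the upper bound θ of Uniform(0, θ) is conjugate: posterior is Pareto(max(x_m, max xᵢ), k + n).
Sample maximum = 37.9; prior scale x_m = 21.94 → posterior scale = max = 37.90.
Posterior shape = 4.81 + 9 = 13.81.
Posterior scale x_m = 37.90.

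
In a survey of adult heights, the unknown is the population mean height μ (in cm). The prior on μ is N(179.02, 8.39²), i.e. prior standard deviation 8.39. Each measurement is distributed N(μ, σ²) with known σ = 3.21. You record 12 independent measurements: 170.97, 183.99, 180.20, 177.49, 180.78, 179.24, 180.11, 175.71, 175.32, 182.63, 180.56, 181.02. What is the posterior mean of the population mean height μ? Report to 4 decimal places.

For Normal data with known variance σ², a Normal(μ₀, σ₀²) prior on μ is conjugate. Posterior precision = 1/σ₀² + n/σ²; posterior mean is the precision-weighted average of μ₀ and x̄.
Σxᵢ = 170.97 + 183.99 + 180.20 + 177.49 + 180.78 + 179.24 + 180.11 + 175.71 + 175.32 + 182.63 + 180.56 + 181.02 = 2148.02, so n·x̄ = 2148.02.
σ₀² = 8.39² = 70.3921, σ² = 3.21² = 10.3041; σ² + n·σ₀² = 10.3041 + 12·70.3921 = 855.0093.
Posterior mean = (μ₀/σ₀² + n·x̄/σ²)/(1/σ₀² + n/σ²) = (σ²·μ₀ + σ₀²·n·x̄)/(σ² + n·σ₀²) = (10.3041·179.02 + 70.3921·2148.02)/855.0093 = 153048.278624/855.0093 = 179.0019.

179.0019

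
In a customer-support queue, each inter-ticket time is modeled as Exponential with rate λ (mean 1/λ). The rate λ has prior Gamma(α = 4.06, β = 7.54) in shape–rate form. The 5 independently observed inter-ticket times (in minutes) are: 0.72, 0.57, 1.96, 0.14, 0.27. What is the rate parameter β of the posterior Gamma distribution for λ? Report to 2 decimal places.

11.20

With a Gamma(shape α, rate β) prior on the exponential rate λ, the posterior after n observations with total T = Σxᵢ is Gamma(α+n, β+T).
Sum of observations T = 3.66 minutes; n = 5.
Posterior: Gamma(4.06+5, 7.54+3.66) = Gamma(9.06, 11.20).
Posterior β = 11.20.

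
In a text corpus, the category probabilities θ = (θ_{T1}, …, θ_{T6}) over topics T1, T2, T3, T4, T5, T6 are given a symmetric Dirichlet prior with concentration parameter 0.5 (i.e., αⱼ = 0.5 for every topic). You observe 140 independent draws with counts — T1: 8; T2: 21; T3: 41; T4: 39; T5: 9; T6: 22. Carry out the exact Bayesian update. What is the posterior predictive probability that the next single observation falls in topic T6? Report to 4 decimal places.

The Dirichlet prior is conjugate to the Multinomial likelihood: each posterior αⱼ = prior αⱼ + observed count nⱼ.
Posterior concentration: (8.5, 21.5, 41.5, 39.5, 9.5, 22.5), total = 143.0.
P(next = T6 | data) = α_{T6}/Σα = 0.1573.

0.1573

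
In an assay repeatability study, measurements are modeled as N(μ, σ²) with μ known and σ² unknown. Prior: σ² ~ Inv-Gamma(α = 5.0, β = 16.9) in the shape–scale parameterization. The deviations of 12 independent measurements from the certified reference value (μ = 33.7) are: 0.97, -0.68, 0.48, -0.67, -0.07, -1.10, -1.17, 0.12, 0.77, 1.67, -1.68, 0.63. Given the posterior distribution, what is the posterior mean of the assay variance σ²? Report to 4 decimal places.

2.2541

With known mean μ and an Inverse-Gamma(α, β) prior on σ², the Normal likelihood is conjugate: posterior is Inv-Gamma(α + n/2, β + Σ(xᵢ−μ)²/2).
Σ(xᵢ−μ)² = (0.97)² + (-0.68)² + (0.48)² + (-0.67)² + (-0.07)² + (-1.10)² + (-1.17)² + (0.12)² + (0.77)² + (1.67)² + (-1.68)² + (0.63)² = 11.2819.
Posterior: Inv-Gamma(5.0 + 12/2, 16.9 + 11.2819/2) = Inv-Gamma(11.00, 22.54095).
E[σ²|data] = β/(α−1) = 22.54095/10.00 = 2.2541.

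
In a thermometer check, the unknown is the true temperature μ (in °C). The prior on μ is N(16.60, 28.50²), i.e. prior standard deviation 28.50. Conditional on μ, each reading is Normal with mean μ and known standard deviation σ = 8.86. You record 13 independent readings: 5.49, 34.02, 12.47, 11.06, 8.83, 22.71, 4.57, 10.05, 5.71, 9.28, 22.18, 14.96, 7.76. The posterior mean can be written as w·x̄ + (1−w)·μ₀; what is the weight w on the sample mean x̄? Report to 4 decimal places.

For Normal data with known variance σ², a Normal(μ₀, σ₀²) prior on μ is conjugate. Posterior precision = 1/σ₀² + n/σ²; posterior mean is the precision-weighted average of μ₀ and x̄.
σ₀² = 28.50² = 812.25, σ² = 8.86² = 78.4996. Prior precision 1/σ₀² = 1/812.25; data precision n/σ² = 13/78.4996.
w = (n/σ²)/(1/σ₀² + n/σ²) = n·σ₀²/(σ² + n·σ₀²) = 13·812.25/(78.4996 + 13·812.25) = 10559.25/10637.7496 = 0.9926.

0.9926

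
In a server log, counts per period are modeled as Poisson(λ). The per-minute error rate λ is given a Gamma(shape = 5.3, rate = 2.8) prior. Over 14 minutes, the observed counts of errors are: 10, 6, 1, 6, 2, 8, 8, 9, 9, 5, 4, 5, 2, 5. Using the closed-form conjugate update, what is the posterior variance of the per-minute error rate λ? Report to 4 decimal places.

With a Gamma(shape α, rate β) prior, the Poisson likelihood is conjugate: the posterior is Gamma(α + ΣXᵢ, β + n).
Sum of counts S = 80 over n = 14 minutes.
Posterior: Gamma(α+S, β+n) = Gamma(5.3+80, 2.8+14) = Gamma(85.3, 16.8).
Var = α/β² = 85.3/16.8² = 0.3022.

0.3022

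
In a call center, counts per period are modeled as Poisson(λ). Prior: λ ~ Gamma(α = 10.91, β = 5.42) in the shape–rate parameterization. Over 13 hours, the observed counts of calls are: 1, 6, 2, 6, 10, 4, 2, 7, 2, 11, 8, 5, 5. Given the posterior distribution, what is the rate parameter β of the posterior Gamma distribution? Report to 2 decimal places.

18.42

With a Gamma(shape α, rate β) prior, the Poisson likelihood is conjugate: the posterior is Gamma(α + ΣXᵢ, β + n).
Sum of counts S = 69 over n = 13 hours.
Posterior: Gamma(α+S, β+n) = Gamma(10.91+69, 5.42+13) = Gamma(79.91, 18.42).
Posterior β = 18.42.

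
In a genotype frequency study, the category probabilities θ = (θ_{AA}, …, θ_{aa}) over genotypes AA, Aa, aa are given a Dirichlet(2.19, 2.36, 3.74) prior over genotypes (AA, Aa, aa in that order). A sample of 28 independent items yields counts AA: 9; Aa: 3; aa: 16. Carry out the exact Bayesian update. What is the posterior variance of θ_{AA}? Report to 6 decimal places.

The Dirichlet prior is conjugate to the Multinomial likelihood: each posterior αⱼ = prior αⱼ + observed count nⱼ.
Posterior concentration: (11.19, 5.36, 19.74), total = 36.29.
Var[θ_j] = α_j(Σα−α_j)/((Σα)²(Σα+1)) = 11.19·25.10/(36.29²·37.29) = 0.005719.

0.005719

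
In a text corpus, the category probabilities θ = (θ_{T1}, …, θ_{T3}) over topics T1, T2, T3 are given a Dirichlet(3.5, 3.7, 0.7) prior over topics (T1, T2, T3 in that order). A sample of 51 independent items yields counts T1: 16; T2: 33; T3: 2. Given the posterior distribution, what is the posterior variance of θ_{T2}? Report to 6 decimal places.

0.003921

The Dirichlet prior is conjugate to the Multinomial likelihood: each posterior αⱼ = prior αⱼ + observed count nⱼ.
Posterior concentration: (19.5, 36.7, 2.7), total = 58.9.
Var[θ_j] = α_j(Σα−α_j)/((Σα)²(Σα+1)) = 36.7·22.2/(58.9²·59.9) = 0.003921.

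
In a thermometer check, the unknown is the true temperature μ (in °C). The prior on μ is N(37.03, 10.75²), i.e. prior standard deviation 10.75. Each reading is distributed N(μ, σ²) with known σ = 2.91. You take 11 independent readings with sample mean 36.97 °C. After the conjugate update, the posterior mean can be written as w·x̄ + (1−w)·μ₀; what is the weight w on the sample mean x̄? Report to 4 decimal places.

For Normal data with known variance σ², a Normal(μ₀, σ₀²) prior on μ is conjugate. Posterior precision = 1/σ₀² + n/σ²; posterior mean is the precision-weighted average of μ₀ and x̄.
σ₀² = 10.75² = 115.5625, σ² = 2.91² = 8.4681. Prior precision 1/σ₀² = 1/115.5625; data precision n/σ² = 11/8.4681.
w = (n/σ²)/(1/σ₀² + n/σ²) = n·σ₀²/(σ² + n·σ₀²) = 11·115.5625/(8.4681 + 11·115.5625) = 1271.1875/1279.6556 = 0.9934.

0.9934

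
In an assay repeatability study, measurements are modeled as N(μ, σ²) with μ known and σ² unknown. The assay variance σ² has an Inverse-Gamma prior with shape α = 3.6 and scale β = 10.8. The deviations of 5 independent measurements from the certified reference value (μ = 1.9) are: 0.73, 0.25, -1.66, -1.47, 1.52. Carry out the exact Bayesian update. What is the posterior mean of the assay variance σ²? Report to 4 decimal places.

2.8845

With known mean μ and an Inverse-Gamma(α, β) prior on σ², the Normal likelihood is conjugate: posterior is Inv-Gamma(α + n/2, β + Σ(xᵢ−μ)²/2).
Σ(xᵢ−μ)² = (0.73)² + (0.25)² + (-1.66)² + (-1.47)² + (1.52)² = 7.8223.
Posterior: Inv-Gamma(3.6 + 5/2, 10.8 + 7.8223/2) = Inv-Gamma(6.10, 14.71115).
E[σ²|data] = β/(α−1) = 14.71115/5.10 = 2.8845.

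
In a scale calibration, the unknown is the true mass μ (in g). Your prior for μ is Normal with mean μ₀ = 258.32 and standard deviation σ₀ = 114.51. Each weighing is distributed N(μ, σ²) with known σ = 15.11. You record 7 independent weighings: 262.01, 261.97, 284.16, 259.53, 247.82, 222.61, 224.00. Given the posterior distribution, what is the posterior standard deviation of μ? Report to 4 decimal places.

For Normal data with known variance σ², a Normal(μ₀, σ₀²) prior on μ is conjugate. Posterior precision = 1/σ₀² + n/σ²; posterior mean is the precision-weighted average of μ₀ and x̄.
σ₀² = 114.51² = 13112.5401, σ² = 15.11² = 228.3121; σ² + n·σ₀² = 228.3121 + 7·13112.5401 = 92016.0928.
Posterior precision = 1/σ₀² + n/σ² = 1/13112.5401 + 7/228.3121 = (σ² + n·σ₀²)/(σ₀²σ²) = 92016.0928/(13112.5401·228.3121); posterior variance σₙ² = σ₀²σ²/(σ² + n·σ₀²) = 13112.5401·228.3121/92016.0928 = 32.535087.
Posterior SD = √σₙ² = √(13112.5401·228.3121/92016.0928) = 5.7040.

5.7040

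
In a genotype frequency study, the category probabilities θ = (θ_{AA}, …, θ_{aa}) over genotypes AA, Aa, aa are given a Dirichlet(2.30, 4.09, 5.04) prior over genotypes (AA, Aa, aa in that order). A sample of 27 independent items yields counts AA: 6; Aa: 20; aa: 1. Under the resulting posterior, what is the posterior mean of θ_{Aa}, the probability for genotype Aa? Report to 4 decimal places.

The Dirichlet prior is conjugate to the Multinomial likelihood: each posterior αⱼ = prior αⱼ + observed count nⱼ.
Posterior concentration: (8.30, 24.09, 6.04), total = 38.43.
E[θ_{Aa}|data] = α_{Aa}/Σα = 24.09/38.43 = 0.6269.

0.6269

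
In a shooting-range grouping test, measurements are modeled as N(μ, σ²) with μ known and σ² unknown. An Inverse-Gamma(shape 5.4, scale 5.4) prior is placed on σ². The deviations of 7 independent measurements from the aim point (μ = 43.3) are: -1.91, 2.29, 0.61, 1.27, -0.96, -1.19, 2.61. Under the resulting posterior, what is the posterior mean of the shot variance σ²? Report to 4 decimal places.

With known mean μ and an Inverse-Gamma(α, β) prior on σ², the Normal likelihood is conjugate: posterior is Inv-Gamma(α + n/2, β + Σ(xᵢ−μ)²/2).
Σ(xᵢ−μ)² = (-1.91)² + (2.29)² + (0.61)² + (1.27)² + (-0.96)² + (-1.19)² + (2.61)² = 20.0270.
Posterior: Inv-Gamma(5.4 + 7/2, 5.4 + 20.0270/2) = Inv-Gamma(8.90, 15.41350).
E[σ²|data] = β/(α−1) = 15.41350/7.90 = 1.9511.

1.9511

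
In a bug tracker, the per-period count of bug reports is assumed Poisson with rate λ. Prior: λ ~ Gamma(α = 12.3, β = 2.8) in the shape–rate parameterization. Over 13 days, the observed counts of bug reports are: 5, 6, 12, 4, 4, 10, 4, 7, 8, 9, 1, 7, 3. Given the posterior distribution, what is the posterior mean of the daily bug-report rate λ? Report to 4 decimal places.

5.8418

With a Gamma(shape α, rate β) prior, the Poisson likelihood is conjugate: the posterior is Gamma(α + ΣXᵢ, β + n).
Sum of counts S = 80 over n = 13 days.
Posterior: Gamma(α+S, β+n) = Gamma(12.3+80, 2.8+13) = Gamma(92.3, 15.8).
Posterior mean = α/β = 92.3/15.8 = 5.8418.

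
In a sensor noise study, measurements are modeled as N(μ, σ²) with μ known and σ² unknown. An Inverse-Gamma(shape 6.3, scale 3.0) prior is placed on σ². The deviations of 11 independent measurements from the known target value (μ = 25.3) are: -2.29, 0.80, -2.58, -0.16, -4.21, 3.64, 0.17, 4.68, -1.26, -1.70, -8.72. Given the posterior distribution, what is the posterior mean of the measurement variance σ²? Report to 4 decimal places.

7.0364

With known mean μ and an Inverse-Gamma(α, β) prior on σ², the Normal likelihood is conjugate: posterior is Inv-Gamma(α + n/2, β + Σ(xᵢ−μ)²/2).
Σ(xᵢ−μ)² = (-2.29)² + (0.80)² + (-2.58)² + (-0.16)² + (-4.21)² + (3.64)² + (0.17)² + (4.68)² + (-1.26)² + (-1.70)² + (-8.72)² = 145.9871.
Posterior: Inv-Gamma(6.3 + 11/2, 3.0 + 145.9871/2) = Inv-Gamma(11.80, 75.99355).
E[σ²|data] = β/(α−1) = 75.99355/10.80 = 7.0364.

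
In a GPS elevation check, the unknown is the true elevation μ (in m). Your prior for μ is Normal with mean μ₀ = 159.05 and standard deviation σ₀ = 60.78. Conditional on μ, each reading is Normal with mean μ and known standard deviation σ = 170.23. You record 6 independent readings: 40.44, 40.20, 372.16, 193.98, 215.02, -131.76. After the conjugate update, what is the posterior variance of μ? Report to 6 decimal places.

2093.163322

For Normal data with known variance σ², a Normal(μ₀, σ₀²) prior on μ is conjugate. Posterior precision = 1/σ₀² + n/σ²; posterior mean is the precision-weighted average of μ₀ and x̄.
σ₀² = 60.78² = 3694.2084, σ² = 170.23² = 28978.2529; σ² + n·σ₀² = 28978.2529 + 6·3694.2084 = 51143.5033.
Posterior precision = 1/σ₀² + n/σ² = 1/3694.2084 + 6/28978.2529 = (σ² + n·σ₀²)/(σ₀²σ²) = 51143.5033/(3694.2084·28978.2529); posterior variance σₙ² = σ₀²σ²/(σ² + n·σ₀²) = 3694.2084·28978.2529/51143.5033 = 2093.163322.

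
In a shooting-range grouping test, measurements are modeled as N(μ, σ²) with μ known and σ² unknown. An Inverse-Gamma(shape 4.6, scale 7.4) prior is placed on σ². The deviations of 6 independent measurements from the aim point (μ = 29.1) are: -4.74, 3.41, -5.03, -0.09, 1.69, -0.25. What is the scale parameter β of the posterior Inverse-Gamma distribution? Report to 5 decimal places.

With known mean μ and an Inverse-Gamma(α, β) prior on σ², the Normal likelihood is conjugate: posterior is Inv-Gamma(α + n/2, β + Σ(xᵢ−μ)²/2).
Σ(xᵢ−μ)² = (-4.74)² + (3.41)² + (-5.03)² + (-0.09)² + (1.69)² + (-0.25)² = 62.3233.
Posterior: Inv-Gamma(4.6 + 6/2, 7.4 + 62.3233/2) = Inv-Gamma(7.60, 38.56165).
Posterior β = 38.56165.

38.56165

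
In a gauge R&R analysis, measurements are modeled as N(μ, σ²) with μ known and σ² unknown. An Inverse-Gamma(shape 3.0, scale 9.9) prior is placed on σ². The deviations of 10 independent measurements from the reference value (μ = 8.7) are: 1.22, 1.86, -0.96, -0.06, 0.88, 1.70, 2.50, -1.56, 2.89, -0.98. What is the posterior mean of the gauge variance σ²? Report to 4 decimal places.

3.3810

With known mean μ and an Inverse-Gamma(α, β) prior on σ², the Normal likelihood is conjugate: posterior is Inv-Gamma(α + n/2, β + Σ(xᵢ−μ)²/2).
Σ(xᵢ−μ)² = (1.22)² + (1.86)² + (-0.96)² + (-0.06)² + (0.88)² + (1.70)² + (2.50)² + (-1.56)² + (2.89)² + (-0.98)² = 27.5337.
Posterior: Inv-Gamma(3.0 + 10/2, 9.9 + 27.5337/2) = Inv-Gamma(8.00, 23.66685).
E[σ²|data] = β/(α−1) = 23.66685/7.00 = 3.3810.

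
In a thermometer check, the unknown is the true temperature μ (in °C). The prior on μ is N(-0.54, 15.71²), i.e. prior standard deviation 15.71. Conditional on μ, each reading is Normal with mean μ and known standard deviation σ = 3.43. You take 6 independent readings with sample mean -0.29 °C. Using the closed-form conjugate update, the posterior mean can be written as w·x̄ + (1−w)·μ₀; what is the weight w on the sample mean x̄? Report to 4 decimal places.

For Normal data with known variance σ², a Normal(μ₀, σ₀²) prior on μ is conjugate. Posterior precision = 1/σ₀² + n/σ²; posterior mean is the precision-weighted average of μ₀ and x̄.
σ₀² = 15.71² = 246.8041, σ² = 3.43² = 11.7649. Prior precision 1/σ₀² = 1/246.8041; data precision n/σ² = 6/11.7649.
w = (n/σ²)/(1/σ₀² + n/σ²) = n·σ₀²/(σ² + n·σ₀²) = 6·246.8041/(11.7649 + 6·246.8041) = 1480.8246/1492.5895 = 0.9921.

0.9921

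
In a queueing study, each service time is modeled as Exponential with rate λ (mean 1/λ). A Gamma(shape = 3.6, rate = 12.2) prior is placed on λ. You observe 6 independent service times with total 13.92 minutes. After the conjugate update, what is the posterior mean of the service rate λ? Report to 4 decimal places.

With a Gamma(shape α, rate β) prior on the exponential rate λ, the posterior after n observations with total T = Σxᵢ is Gamma(α+n, β+T).
Posterior: Gamma(3.6+6, 12.2+13.92) = Gamma(9.6, 26.12).
Posterior mean of λ = α/β = 9.6/26.12 = 0.3675.

0.3675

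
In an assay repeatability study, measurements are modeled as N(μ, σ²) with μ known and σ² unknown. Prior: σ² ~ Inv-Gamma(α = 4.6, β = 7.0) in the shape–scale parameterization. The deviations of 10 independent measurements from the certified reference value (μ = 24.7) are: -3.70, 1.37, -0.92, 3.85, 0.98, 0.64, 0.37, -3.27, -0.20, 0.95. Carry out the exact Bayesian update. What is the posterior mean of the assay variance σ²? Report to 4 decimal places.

With known mean μ and an Inverse-Gamma(α, β) prior on σ², the Normal likelihood is conjugate: posterior is Inv-Gamma(α + n/2, β + Σ(xᵢ−μ)²/2).
Σ(xᵢ−μ)² = (-3.70)² + (1.37)² + (-0.92)² + (3.85)² + (0.98)² + (0.64)² + (0.37)² + (-3.27)² + (-0.20)² + (0.95)² = 44.3781.
Posterior: Inv-Gamma(4.6 + 10/2, 7.0 + 44.3781/2) = Inv-Gamma(9.60, 29.18905).
E[σ²|data] = β/(α−1) = 29.18905/8.60 = 3.3941.

3.3941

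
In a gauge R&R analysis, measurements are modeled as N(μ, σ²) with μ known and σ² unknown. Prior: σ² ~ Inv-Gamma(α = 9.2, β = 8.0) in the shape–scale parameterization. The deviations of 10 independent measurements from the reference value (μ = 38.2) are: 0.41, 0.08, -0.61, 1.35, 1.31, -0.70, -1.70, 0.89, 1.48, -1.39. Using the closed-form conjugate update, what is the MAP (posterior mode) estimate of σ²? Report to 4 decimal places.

With known mean μ and an Inverse-Gamma(α, β) prior on σ², the Normal likelihood is conjugate: posterior is Inv-Gamma(α + n/2, β + Σ(xᵢ−μ)²/2).
Σ(xᵢ−μ)² = (0.41)² + (0.08)² + (-0.61)² + (1.35)² + (1.31)² + (-0.70)² + (-1.70)² + (0.89)² + (1.48)² + (-1.39)² = 12.3798.
Posterior: Inv-Gamma(9.2 + 10/2, 8.0 + 12.3798/2) = Inv-Gamma(14.20, 14.18990).
Mode = β/(α+1) = 14.18990/15.20 = 0.9335.

0.9335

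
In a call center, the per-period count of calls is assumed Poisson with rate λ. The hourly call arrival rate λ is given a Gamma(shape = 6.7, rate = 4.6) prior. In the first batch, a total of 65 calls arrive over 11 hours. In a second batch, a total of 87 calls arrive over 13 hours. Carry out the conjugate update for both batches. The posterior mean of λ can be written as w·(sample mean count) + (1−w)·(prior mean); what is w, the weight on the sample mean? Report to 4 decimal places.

With a Gamma(shape α, rate β) prior, the Poisson likelihood is conjugate: the posterior is Gamma(α + ΣXᵢ, β + n).
Total number of hours: n = 11 + 13 = 24.
Posterior mean = (α₀+S)/(β₀+n) = [n/(β₀+n)]·(S/n) + [β₀/(β₀+n)]·(α₀/β₀), so only n and β₀ enter the weight.
Weight on data w = n/(β₀+n) = 24/(4.6+24) = 24/28.6 = 0.8392.

0.8392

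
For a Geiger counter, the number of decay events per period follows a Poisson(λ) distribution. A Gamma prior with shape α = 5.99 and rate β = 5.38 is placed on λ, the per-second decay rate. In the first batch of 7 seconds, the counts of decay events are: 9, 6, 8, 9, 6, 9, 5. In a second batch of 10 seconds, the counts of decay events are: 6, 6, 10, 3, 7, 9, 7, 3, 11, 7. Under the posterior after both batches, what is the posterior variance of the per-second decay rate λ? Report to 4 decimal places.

0.2535

With a Gamma(shape α, rate β) prior, the Poisson likelihood is conjugate: the posterior is Gamma(α + ΣXᵢ, β + n).
Batch 1: sum of counts S = 52 over n = 7 seconds.
After batch 1: Gamma(α+S, β+n) = Gamma(5.99+52, 5.38+7) = Gamma(57.99, 12.38).
Batch 2: sum of counts S = 69 over n = 10 seconds.
After batch 2: Gamma(α+S, β+n) = Gamma(57.99+69, 12.38+10) = Gamma(126.99, 22.38).
Var = α/β² = 126.99/22.38² = 0.2535.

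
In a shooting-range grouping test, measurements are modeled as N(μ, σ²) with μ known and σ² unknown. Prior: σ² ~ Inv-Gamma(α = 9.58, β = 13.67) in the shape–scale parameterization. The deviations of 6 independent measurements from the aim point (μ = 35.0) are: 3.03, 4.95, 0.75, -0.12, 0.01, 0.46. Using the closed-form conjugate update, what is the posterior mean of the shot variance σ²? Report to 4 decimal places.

2.6689

With known mean μ and an Inverse-Gamma(α, β) prior on σ², the Normal likelihood is conjugate: posterior is Inv-Gamma(α + n/2, β + Σ(xᵢ−μ)²/2).
Σ(xᵢ−μ)² = (3.03)² + (4.95)² + (0.75)² + (-0.12)² + (0.01)² + (0.46)² = 34.4720.
Posterior: Inv-Gamma(9.58 + 6/2, 13.67 + 34.4720/2) = Inv-Gamma(12.58, 30.90600).
E[σ²|data] = β/(α−1) = 30.90600/11.58 = 2.6689.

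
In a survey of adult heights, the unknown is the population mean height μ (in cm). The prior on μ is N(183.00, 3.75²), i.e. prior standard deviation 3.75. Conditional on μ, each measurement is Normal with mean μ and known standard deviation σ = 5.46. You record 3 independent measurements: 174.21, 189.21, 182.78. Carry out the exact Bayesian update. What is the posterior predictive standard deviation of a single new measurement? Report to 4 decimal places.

For Normal data with known variance σ², a Normal(μ₀, σ₀²) prior on μ is conjugate. Posterior precision = 1/σ₀² + n/σ²; posterior mean is the precision-weighted average of μ₀ and x̄.
σ₀² = 3.75² = 14.0625, σ² = 5.46² = 29.8116; σ² + n·σ₀² = 29.8116 + 3·14.0625 = 71.9991.
Posterior precision = 1/σ₀² + n/σ² = 1/14.0625 + 3/29.8116 = (σ² + n·σ₀²)/(σ₀²σ²) = 71.9991/(14.0625·29.8116); posterior variance σₙ² = σ₀²σ²/(σ² + n·σ₀²) = 14.0625·29.8116/71.9991 = 5.822651.
Predictive variance for one new observation = σₙ² + σ² = 14.0625·29.8116/71.9991 + 29.8116 = σ²·(σ₀² + 71.9991)/71.9991 = 29.8116·86.0616/71.9991 = 35.634251; SD = √(29.8116·86.0616/71.9991) = 5.9694.

5.9694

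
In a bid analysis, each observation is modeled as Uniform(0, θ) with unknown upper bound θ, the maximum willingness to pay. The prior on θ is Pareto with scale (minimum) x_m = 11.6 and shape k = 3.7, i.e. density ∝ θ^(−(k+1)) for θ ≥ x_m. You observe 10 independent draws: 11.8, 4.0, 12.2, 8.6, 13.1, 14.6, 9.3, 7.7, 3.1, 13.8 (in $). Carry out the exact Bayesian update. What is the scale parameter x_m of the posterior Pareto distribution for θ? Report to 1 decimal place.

14.6

A Pareto(scale x_m, shape k) prior on the upper bound θ of Uniform(0, θ) is conjugate: posterior is Pareto(max(x_m, max xᵢ), k + n).
Sample maximum = 14.6; prior scale x_m = 11.6 → posterior scale = max = 14.6.
Posterior shape = 3.7 + 10 = 13.7.
Posterior scale x_m = 14.6.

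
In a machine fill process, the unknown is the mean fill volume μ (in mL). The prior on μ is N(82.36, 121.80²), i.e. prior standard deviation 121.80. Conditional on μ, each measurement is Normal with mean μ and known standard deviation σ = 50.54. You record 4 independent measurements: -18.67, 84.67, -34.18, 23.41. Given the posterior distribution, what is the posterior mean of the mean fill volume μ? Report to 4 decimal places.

For Normal data with known variance σ², a Normal(μ₀, σ₀²) prior on μ is conjugate. Posterior precision = 1/σ₀² + n/σ²; posterior mean is the precision-weighted average of μ₀ and x̄.
Σxᵢ = (-18.67) + 84.67 + (-34.18) + 23.41 = 55.23, so n·x̄ = 55.23.
σ₀² = 121.80² = 14835.24, σ² = 50.54² = 2554.2916; σ² + n·σ₀² = 2554.2916 + 4·14835.24 = 61895.2516.
Posterior mean = (μ₀/σ₀² + n·x̄/σ²)/(1/σ₀² + n/σ²) = (σ²·μ₀ + σ₀²·n·x̄)/(σ² + n·σ₀²) = (2554.2916·82.36 + 14835.24·55.23)/61895.2516 = 1029721.761376/61895.2516 = 16.6365.

16.6365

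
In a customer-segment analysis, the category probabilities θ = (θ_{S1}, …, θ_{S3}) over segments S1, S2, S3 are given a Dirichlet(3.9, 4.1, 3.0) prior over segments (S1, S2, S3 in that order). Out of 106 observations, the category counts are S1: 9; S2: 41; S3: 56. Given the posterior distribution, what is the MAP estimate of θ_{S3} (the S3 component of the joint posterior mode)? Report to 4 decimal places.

0.5088

The Dirichlet prior is conjugate to the Multinomial likelihood: each posterior αⱼ = prior αⱼ + observed count nⱼ.
Posterior concentration: (12.9, 45.1, 59.0), total = 117.0.
Joint mode component: (α_{S3}−1)/(Σα−K) = 58.0/114.0 = 0.5088.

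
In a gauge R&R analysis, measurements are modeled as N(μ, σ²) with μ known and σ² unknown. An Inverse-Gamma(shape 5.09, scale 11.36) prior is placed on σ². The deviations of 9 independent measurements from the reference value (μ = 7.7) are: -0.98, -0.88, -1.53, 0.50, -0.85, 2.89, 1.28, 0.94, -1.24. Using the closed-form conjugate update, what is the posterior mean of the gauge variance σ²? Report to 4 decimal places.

2.3388

With known mean μ and an Inverse-Gamma(α, β) prior on σ², the Normal likelihood is conjugate: posterior is Inv-Gamma(α + n/2, β + Σ(xᵢ−μ)²/2).
Σ(xᵢ−μ)² = (-0.98)² + (-0.88)² + (-1.53)² + (0.50)² + (-0.85)² + (2.89)² + (1.28)² + (0.94)² + (-1.24)² = 17.4599.
Posterior: Inv-Gamma(5.09 + 9/2, 11.36 + 17.4599/2) = Inv-Gamma(9.59, 20.08995).
E[σ²|data] = β/(α−1) = 20.08995/8.59 = 2.3388.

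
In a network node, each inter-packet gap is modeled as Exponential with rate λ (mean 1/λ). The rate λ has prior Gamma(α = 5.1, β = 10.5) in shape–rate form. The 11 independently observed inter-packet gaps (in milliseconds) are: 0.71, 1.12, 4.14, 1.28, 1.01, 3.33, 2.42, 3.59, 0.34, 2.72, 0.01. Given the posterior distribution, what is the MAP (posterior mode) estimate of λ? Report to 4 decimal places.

With a Gamma(shape α, rate β) prior on the exponential rate λ, the posterior after n observations with total T = Σxᵢ is Gamma(α+n, β+T).
Sum of observations T = 20.67 milliseconds; n = 11.
Posterior: Gamma(5.1+11, 10.5+20.67) = Gamma(16.1, 31.17).
Mode = (α−1)/β = 0.4844.

0.4844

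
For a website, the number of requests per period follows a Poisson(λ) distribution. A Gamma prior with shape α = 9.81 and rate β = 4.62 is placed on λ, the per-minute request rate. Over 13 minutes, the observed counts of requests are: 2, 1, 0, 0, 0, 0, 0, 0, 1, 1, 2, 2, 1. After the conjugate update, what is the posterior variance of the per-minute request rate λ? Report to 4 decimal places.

With a Gamma(shape α, rate β) prior, the Poisson likelihood is conjugate: the posterior is Gamma(α + ΣXᵢ, β + n).
Sum of counts S = 10 over n = 13 minutes.
Posterior: Gamma(α+S, β+n) = Gamma(9.81+10, 4.62+13) = Gamma(19.81, 17.62).
Var = α/β² = 19.81/17.62² = 0.0638.

0.0638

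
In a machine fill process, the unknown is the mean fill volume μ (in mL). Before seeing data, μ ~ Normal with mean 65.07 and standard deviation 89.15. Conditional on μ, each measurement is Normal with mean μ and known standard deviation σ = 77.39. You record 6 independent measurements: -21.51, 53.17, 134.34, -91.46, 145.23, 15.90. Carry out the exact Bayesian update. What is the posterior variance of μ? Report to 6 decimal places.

886.820877

For Normal data with known variance σ², a Normal(μ₀, σ₀²) prior on μ is conjugate. Posterior precision = 1/σ₀² + n/σ²; posterior mean is the precision-weighted average of μ₀ and x̄.
σ₀² = 89.15² = 7947.7225, σ² = 77.39² = 5989.2121; σ² + n·σ₀² = 5989.2121 + 6·7947.7225 = 53675.5471.
Posterior precision = 1/σ₀² + n/σ² = 1/7947.7225 + 6/5989.2121 = (σ² + n·σ₀²)/(σ₀²σ²) = 53675.5471/(7947.7225·5989.2121); posterior variance σₙ² = σ₀²σ²/(σ² + n·σ₀²) = 7947.7225·5989.2121/53675.5471 = 886.820877.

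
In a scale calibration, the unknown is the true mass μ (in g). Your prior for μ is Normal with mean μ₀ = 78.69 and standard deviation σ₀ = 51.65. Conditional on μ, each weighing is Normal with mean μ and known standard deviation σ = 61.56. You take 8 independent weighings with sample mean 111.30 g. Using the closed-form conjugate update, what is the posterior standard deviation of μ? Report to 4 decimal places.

20.0567

For Normal data with known variance σ², a Normal(μ₀, σ₀²) prior on μ is conjugate. Posterior precision = 1/σ₀² + n/σ²; posterior mean is the precision-weighted average of μ₀ and x̄.
σ₀² = 51.65² = 2667.7225, σ² = 61.56² = 3789.6336; σ² + n·σ₀² = 3789.6336 + 8·2667.7225 = 25131.4136.
Posterior precision = 1/σ₀² + n/σ² = 1/2667.7225 + 8/3789.6336 = (σ² + n·σ₀²)/(σ₀²σ²) = 25131.4136/(2667.7225·3789.6336); posterior variance σₙ² = σ₀²σ²/(σ² + n·σ₀²) = 2667.7225·3789.6336/25131.4136 = 402.273067.
Posterior SD = √σₙ² = √(2667.7225·3789.6336/25131.4136) = 20.0567.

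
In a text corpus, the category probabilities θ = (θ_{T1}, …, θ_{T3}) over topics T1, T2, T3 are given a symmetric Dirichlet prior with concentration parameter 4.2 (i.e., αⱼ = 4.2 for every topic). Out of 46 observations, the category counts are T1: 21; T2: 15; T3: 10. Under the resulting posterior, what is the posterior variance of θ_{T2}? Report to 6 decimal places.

0.003696

The Dirichlet prior is conjugate to the Multinomial likelihood: each posterior αⱼ = prior αⱼ + observed count nⱼ.
Posterior concentration: (25.2, 19.2, 14.2), total = 58.6.
Var[θ_j] = α_j(Σα−α_j)/((Σα)²(Σα+1)) = 19.2·39.4/(58.6²·59.6) = 0.003696.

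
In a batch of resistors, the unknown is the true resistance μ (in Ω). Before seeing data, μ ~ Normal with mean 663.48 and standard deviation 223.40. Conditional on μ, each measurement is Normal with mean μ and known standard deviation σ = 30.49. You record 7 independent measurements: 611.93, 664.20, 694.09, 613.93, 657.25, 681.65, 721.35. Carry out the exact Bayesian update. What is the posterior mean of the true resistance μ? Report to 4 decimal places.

For Normal data with known variance σ², a Normal(μ₀, σ₀²) prior on μ is conjugate. Posterior precision = 1/σ₀² + n/σ²; posterior mean is the precision-weighted average of μ₀ and x̄.
Σxᵢ = 611.93 + 664.20 + 694.09 + 613.93 + 657.25 + 681.65 + 721.35 = 4644.4, so n·x̄ = 4644.4.
σ₀² = 223.40² = 49907.56, σ² = 30.49² = 929.6401; σ² + n·σ₀² = 929.6401 + 7·49907.56 = 350282.5601.
Posterior mean = (μ₀/σ₀² + n·x̄/σ²)/(1/σ₀² + n/σ²) = (σ²·μ₀ + σ₀²·n·x̄)/(σ² + n·σ₀²) = (929.6401·663.48 + 49907.56·4644.4)/350282.5601 = 232407469.277548/350282.5601 = 663.4857.

663.4857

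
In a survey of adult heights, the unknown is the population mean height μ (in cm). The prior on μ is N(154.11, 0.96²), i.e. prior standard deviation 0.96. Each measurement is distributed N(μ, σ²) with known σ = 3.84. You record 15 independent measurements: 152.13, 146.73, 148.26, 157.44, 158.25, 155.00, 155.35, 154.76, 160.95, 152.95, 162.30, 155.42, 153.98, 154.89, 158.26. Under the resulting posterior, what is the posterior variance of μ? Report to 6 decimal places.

For Normal data with known variance σ², a Normal(μ₀, σ₀²) prior on μ is conjugate. Posterior precision = 1/σ₀² + n/σ²; posterior mean is the precision-weighted average of μ₀ and x̄.
σ₀² = 0.96² = 0.9216, σ² = 3.84² = 14.7456; σ² + n·σ₀² = 14.7456 + 15·0.9216 = 28.5696.
Posterior precision = 1/σ₀² + n/σ² = 1/0.9216 + 15/14.7456 = (σ² + n·σ₀²)/(σ₀²σ²) = 28.5696/(0.9216·14.7456); posterior variance σₙ² = σ₀²σ²/(σ² + n·σ₀²) = 0.9216·14.7456/28.5696 = 0.475665.

0.475665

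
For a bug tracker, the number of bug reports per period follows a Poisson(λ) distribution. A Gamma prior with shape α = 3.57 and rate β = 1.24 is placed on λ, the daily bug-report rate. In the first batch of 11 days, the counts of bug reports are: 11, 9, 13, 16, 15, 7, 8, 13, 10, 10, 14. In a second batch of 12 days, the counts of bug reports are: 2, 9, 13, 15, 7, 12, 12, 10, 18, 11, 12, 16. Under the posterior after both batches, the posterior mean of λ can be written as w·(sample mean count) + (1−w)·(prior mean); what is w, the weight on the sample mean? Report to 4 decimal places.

With a Gamma(shape α, rate β) prior, the Poisson likelihood is conjugate: the posterior is Gamma(α + ΣXᵢ, β + n).
Total number of days: n = 11 + 12 = 23.
Posterior mean = (α₀+S)/(β₀+n) = [n/(β₀+n)]·(S/n) + [β₀/(β₀+n)]·(α₀/β₀), so only n and β₀ enter the weight.
Weight on data w = n/(β₀+n) = 23/(1.24+23) = 23/24.24 = 0.9488.

0.9488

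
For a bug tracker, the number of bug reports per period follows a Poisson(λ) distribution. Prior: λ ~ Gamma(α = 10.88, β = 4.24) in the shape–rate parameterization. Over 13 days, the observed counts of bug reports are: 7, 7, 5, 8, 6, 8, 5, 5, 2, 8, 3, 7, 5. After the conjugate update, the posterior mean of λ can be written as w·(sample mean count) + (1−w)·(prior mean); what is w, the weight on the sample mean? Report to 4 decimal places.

0.7541

With a Gamma(shape α, rate β) prior, the Poisson likelihood is conjugate: the posterior is Gamma(α + ΣXᵢ, β + n).
Posterior mean = (α₀+S)/(β₀+n) = [n/(β₀+n)]·(S/n) + [β₀/(β₀+n)]·(α₀/β₀), so only n and β₀ enter the weight.
Weight on data w = n/(β₀+n) = 13/(4.24+13) = 13/17.24 = 0.7541.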